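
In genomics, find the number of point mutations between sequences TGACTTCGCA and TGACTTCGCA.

Differing positions: none. Hamming distance = 0.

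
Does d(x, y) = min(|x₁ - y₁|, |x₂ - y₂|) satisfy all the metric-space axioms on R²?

No. d fails identity of indiscernibles: take x = (-1, 0) and y = (-1, 7). Then d(x,y) = min(|-1 - (-1)|, |0 - 7|) = min(0, 7) = 0, yet x ≠ y.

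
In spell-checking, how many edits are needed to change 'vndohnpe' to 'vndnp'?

Let D[i][j] be the edit distance between the first i characters of 'vndohnpe' and the first j characters of 'vndnp', with D[i][0] = i, D[0][j] = j, and D[i][j] = D[i-1][j-1] if the characters match, else 1 + min(D[i-1][j], D[i][j-1], D[i-1][j-1]). Filling the table (rows: prefixes of 'vndohnpe', columns: prefixes of 'vndnp'):
     ε  v  n  d  n  p
  ε  0  1  2  3  4  5
  v  1  0  1  2  3  4
  n  2  1  0  1  2  3
  d  3  2  1  0  1  2
  o  4  3  2  1  1  2
  h  5  4  3  2  2  2
  n  6  5  4  3  2  3
  p  7  6  5  4  3  2
  e  8  7  6  5  4  3
The bottom-right entry gives D[8][5] = 3, so no sequence of fewer than 3 edits works. Backtracking through the table gives one optimal edit sequence (3 edits):
  vndohnpe → vndhnpe (del o @4)
  vndhnpe → vndnpe (del h @4)
  vndnpe → vndnp (del e @6)
Edit distance = 3.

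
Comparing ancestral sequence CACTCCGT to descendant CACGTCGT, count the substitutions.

Differing positions: 4, 5. Hamming distance = 2.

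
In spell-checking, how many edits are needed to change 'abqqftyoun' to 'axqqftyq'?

Let D[i][j] be the edit distance between the first i characters of 'abqqftyoun' and the first j characters of 'axqqftyq', with D[i][0] = i, D[0][j] = j, and D[i][j] = D[i-1][j-1] if the characters match, else 1 + min(D[i-1][j], D[i][j-1], D[i-1][j-1]). Filling the table (rows: prefixes of 'abqqftyoun', columns: prefixes of 'axqqftyq'):
     ε  a  x  q  q  f  t  y  q
  ε  0  1  2  3  4  5  6  7  8
  a  1  0  1  2  3  4  5  6  7
  b  2  1  1  2  3  4  5  6  7
  q  3  2  2  1  2  3  4  5  6
  q  4  3  3  2  1  2  3  4  5
  f  5  4  4  3  2  1  2  3  4
  t  6  5  5  4  3  2  1  2  3
  y  7  6  6  5  4  3  2  1  2
  o  8  7  7  6  5  4  3  2  2
  u  9  8  8  7  6  5  4  3  3
  n 10  9  9  8  7  6  5  4  4
The bottom-right entry gives D[10][8] = 4, so no sequence of fewer than 4 edits works. Backtracking through the table gives one optimal edit sequence (4 edits):
  abqqftyoun → axqqftyoun (sub b→x @2)
  axqqftyoun → axqqftyun (del o @8)
  axqqftyun → axqqftyn (del u @8)
  axqqftyn → axqqftyq (sub n→q @8)
Edit distance = 4.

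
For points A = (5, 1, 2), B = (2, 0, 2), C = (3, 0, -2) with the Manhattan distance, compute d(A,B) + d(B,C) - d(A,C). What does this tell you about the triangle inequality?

d(A,B) = 3 + 1 + 0 = 4, d(B,C) = 1 + 0 + 4 = 5, d(A,C) = 2 + 1 + 4 = 7.
d(A,B) + d(B,C) - d(A,C) = 4 + 5 - 7 = 9 - 7 = 2. This is ≥ 0, so the triangle inequality holds for these points.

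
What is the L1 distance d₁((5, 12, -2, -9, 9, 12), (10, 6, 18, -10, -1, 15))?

Σ|x_i - y_i| = |5 - 10| + |12 - 6| + |-2 - 18| + |-9 - (-10)| + |9 - (-1)| + |12 - 15| = 5 + 6 + 20 + 1 + 10 + 3 = 45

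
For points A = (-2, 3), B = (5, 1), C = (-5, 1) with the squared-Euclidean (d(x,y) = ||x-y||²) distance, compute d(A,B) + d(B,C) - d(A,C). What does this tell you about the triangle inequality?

d(A,B) = 7² + 2² = 53, d(B,C) = 10² + 0² = 100, d(A,C) = 3² + 2² = 13.
d(A,B) + d(B,C) - d(A,C) = 53 + 100 - 13 = 153 - 13 = 140. This is ≥ 0, so the triangle inequality holds for these points.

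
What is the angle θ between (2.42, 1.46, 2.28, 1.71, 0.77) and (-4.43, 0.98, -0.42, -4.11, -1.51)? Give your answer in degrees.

With u = (2.42, 1.46, 2.28, 1.71, 0.77), v = (-4.43, 0.98, -0.42, -4.11, -1.51):
u·v = 2.42·(-4.43) + 1.46·0.98 + 2.28·(-0.42) + 1.71·(-4.11) + 0.77·(-1.51) = (-10.7206) + 1.4308 + (-0.9576) + (-7.0281) + (-1.1627) = -18.4382.
|u| = √(2.42² + 1.46² + 2.28² + 1.71² + 0.77²) = √(5.8564 + 2.1316 + 5.1984 + 2.9241 + 0.5929) = √16.7034, |v| = √((-4.43)² + 0.98² + (-0.42)² + (-4.11)² + (-1.51)²) = √(19.6249 + 0.9604 + 0.1764 + 16.8921 + 2.2801) = √39.9339.
cos θ = (u·v)/(|u||v|) = -18.4382/(√16.7034·√39.9339) ≈ -0.713913
θ = arccos(-0.713913) ≈ 135.55°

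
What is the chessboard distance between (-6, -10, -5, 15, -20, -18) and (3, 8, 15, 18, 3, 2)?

max(|x_i - y_i|) = max(|-6 - 3|, |-10 - 8|, |-5 - 15|, |15 - 18|, |-20 - 3|, |-18 - 2|) = max(9, 18, 20, 3, 23, 20) = 23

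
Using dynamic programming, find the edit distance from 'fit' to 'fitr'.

Let D[i][j] be the edit distance between the first i characters of 'fit' and the first j characters of 'fitr', with D[i][0] = i, D[0][j] = j, and D[i][j] = D[i-1][j-1] if the characters match, else 1 + min(D[i-1][j], D[i][j-1], D[i-1][j-1]). Filling the table (rows: prefixes of 'fit', columns: prefixes of 'fitr'):
     ε  f  i  t  r
  ε  0  1  2  3  4
  f  1  0  1  2  3
  i  2  1  0  1  2
  t  3  2  1  0  1
The bottom-right entry gives D[3][4] = 1, so no sequence of fewer than 1 edit works. Backtracking through the table gives one optimal edit sequence (1 edit):
  fit → fitr (ins r @4)
Edit distance = 1.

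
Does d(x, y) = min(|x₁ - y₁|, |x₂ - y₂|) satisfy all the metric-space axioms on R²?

No. d fails identity of indiscernibles: take x = (3, 0) and y = (3, 5). Then d(x,y) = min(|3 - 3|, |0 - 5|) = min(0, 5) = 0, yet x ≠ y.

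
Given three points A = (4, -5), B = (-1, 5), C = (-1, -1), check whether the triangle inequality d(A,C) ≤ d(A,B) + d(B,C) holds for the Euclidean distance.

d(A,B) = √(5² + 10²) = √125 ≈ 11.1803, d(B,C) = √(0² + 6²) = √36 = 6, d(A,C) = √(5² + 4²) = √41 ≈ 6.4031.
d(A,C) ≈ 6.4031 ≤ 11.1803 + 6 = 17.1803. Triangle inequality is satisfied.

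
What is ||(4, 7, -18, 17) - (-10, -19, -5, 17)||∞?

max(|x_i - y_i|) = max(|4 - (-10)|, |7 - (-19)|, |-18 - (-5)|, |17 - 17|) = max(14, 26, 13, 0) = 26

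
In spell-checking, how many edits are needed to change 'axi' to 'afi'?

Let D[i][j] be the edit distance between the first i characters of 'axi' and the first j characters of 'afi', with D[i][0] = i, D[0][j] = j, and D[i][j] = D[i-1][j-1] if the characters match, else 1 + min(D[i-1][j], D[i][j-1], D[i-1][j-1]). Filling the table (rows: prefixes of 'axi', columns: prefixes of 'afi'):
     ε  a  f  i
  ε  0  1  2  3
  a  1  0  1  2
  x  2  1  1  2
  i  3  2  2  1
The bottom-right entry gives D[3][3] = 1, so no sequence of fewer than 1 edit works. Backtracking through the table gives one optimal edit sequence (1 edit):
  axi → afi (sub x→f @2)
Edit distance = 1.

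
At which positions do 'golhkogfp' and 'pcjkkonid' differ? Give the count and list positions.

Differing positions: 1, 2, 3, 4, 7, 8, 9. Hamming distance = 7.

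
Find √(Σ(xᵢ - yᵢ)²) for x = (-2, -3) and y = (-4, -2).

√(Σ(x_i - y_i)²) = √((-2 - (-4))² + (-3 - (-2))²)
= √(2² + (-1)²) = √(4 + 1) = √5 ≈ 2.2361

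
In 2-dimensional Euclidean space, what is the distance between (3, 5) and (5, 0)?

√(Σ(x_i - y_i)²) = √((3 - 5)² + (5 - 0)²)
= √((-2)² + 5²) = √(4 + 25) = √29 ≈ 5.3852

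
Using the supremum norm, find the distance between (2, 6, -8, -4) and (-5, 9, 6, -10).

max(|x_i - y_i|) = max(|2 - (-5)|, |6 - 9|, |-8 - 6|, |-4 - (-10)|) = max(7, 3, 14, 6) = 14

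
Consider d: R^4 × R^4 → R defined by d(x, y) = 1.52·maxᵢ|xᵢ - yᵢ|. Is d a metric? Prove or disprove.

Yes. The L∞ (Chebyshev) norm induces a metric on R^4, and multiplying a metric by a positive constant 1.52 > 0 preserves all four axioms: non-negativity (1.52·||x-y|| ≥ 0), identity (1.52·||x-y|| = 0 ⟺ ||x-y|| = 0 ⟺ x = y), symmetry (||x-y|| = ||y-x||), and the triangle inequality (1.52·||x-z|| ≤ 1.52·||x-y|| + 1.52·||y-z||). So d is a metric.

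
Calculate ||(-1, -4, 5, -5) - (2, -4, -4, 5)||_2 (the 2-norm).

(Σ|x_i - y_i|^2)^(1/2) = (|-1 - 2|^2 + |-4 - (-4)|^2 + |5 - (-4)|^2 + |-5 - 5|^2)^(1/2)
= (3^2 + 0^2 + 9^2 + 10^2)^(1/2) = (9 + 0 + 81 + 100)^(1/2) = (190)^(1/2) ≈ 13.784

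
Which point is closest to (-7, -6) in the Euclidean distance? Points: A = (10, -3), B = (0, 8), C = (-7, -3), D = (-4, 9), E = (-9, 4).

Distances: d(A) ≈ 17.2627, d(B) ≈ 15.6525, d(C) = 3, d(D) ≈ 15.2971, d(E) ≈ 10.198. Nearest: C = (-7, -3) with distance 3.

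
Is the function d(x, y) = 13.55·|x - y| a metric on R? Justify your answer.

Yes. Since |x - y| is a metric on R and 13.55 > 0, the positive scalar multiple 13.55·|x - y| is also a metric: scaling by a positive constant preserves non-negativity, identity (d=0 ⟺ |x-y|=0 ⟺ x=y), symmetry, and the triangle inequality.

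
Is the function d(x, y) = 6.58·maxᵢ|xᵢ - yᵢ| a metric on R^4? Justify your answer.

Yes. The L∞ (Chebyshev) norm induces a metric on R^4, and multiplying a metric by a positive constant 6.58 > 0 preserves all four axioms: non-negativity (6.58·||x-y|| ≥ 0), identity (6.58·||x-y|| = 0 ⟺ ||x-y|| = 0 ⟺ x = y), symmetry (||x-y|| = ||y-x||), and the triangle inequality (6.58·||x-z|| ≤ 6.58·||x-y|| + 6.58·||y-z||). So d is a metric.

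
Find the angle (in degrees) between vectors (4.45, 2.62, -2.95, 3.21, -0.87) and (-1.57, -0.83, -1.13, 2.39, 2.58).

With u = (4.45, 2.62, -2.95, 3.21, -0.87), v = (-1.57, -0.83, -1.13, 2.39, 2.58):
u·v = 4.45·(-1.57) + 2.62·(-0.83) + (-2.95)·(-1.13) + 3.21·2.39 + (-0.87)·2.58 = (-6.9865) + (-2.1746) + 3.3335 + 7.6719 + (-2.2446) = -0.4003.
|u| = √(4.45² + 2.62² + (-2.95)² + 3.21² + (-0.87)²) = √(19.8025 + 6.8644 + 8.7025 + 10.3041 + 0.7569) = √46.4304, |v| = √((-1.57)² + (-0.83)² + (-1.13)² + 2.39² + 2.58²) = √(2.4649 + 0.6889 + 1.2769 + 5.7121 + 6.6564) = √16.7992.
cos θ = (u·v)/(|u||v|) = -0.4003/(√46.4304·√16.7992) ≈ -0.014333
θ = arccos(-0.014333) ≈ 90.82°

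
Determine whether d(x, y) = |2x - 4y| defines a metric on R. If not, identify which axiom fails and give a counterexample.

No. d fails symmetry: d(1, 7) = |2·1 - 4·7| = |-26| = 26, but d(7, 1) = |2·7 - 4·1| = |10| = 10. Since 26 ≠ 10, d(x,y) ≠ d(y,x) in general.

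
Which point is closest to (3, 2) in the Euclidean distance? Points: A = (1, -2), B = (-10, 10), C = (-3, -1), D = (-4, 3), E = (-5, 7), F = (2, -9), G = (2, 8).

Distances: d(A) ≈ 4.4721, d(B) ≈ 15.2643, d(C) ≈ 6.7082, d(D) ≈ 7.0711, d(E) ≈ 9.434, d(F) ≈ 11.0454, d(G) ≈ 6.0828. Nearest: A = (1, -2) with distance 4.4721.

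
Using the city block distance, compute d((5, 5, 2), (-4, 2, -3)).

Σ|x_i - y_i| = |5 - (-4)| + |5 - 2| + |2 - (-3)| = 9 + 3 + 5 = 17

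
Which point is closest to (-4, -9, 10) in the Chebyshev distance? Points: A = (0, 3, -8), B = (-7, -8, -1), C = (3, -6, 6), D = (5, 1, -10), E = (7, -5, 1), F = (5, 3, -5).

Distances: d(A) = 18, d(B) = 11, d(C) = 7, d(D) = 20, d(E) = 11, d(F) = 15. Nearest: C = (3, -6, 6) with distance 7.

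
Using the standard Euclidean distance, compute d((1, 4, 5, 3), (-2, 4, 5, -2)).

(Σ|x_i - y_i|^2)^(1/2) = (|1 - (-2)|^2 + |4 - 4|^2 + |5 - 5|^2 + |3 - (-2)|^2)^(1/2)
= (3^2 + 0^2 + 0^2 + 5^2)^(1/2) = (9 + 0 + 0 + 25)^(1/2) = (34)^(1/2) ≈ 5.831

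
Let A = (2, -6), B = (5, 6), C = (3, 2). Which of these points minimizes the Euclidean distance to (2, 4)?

Distances: d(A) = 10, d(B) ≈ 3.6056, d(C) ≈ 2.2361. Nearest: C = (3, 2) with distance 2.2361.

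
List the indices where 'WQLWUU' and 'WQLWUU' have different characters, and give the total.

Differing positions: none. Hamming distance = 0.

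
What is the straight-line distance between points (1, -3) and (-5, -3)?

√(Σ(x_i - y_i)²) = √((1 - (-5))² + (-3 - (-3))²)
= √(6² + 0²) = √(36 + 0) = √36 = 6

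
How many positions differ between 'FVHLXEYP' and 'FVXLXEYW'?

Differing positions: 3, 8. Hamming distance = 2.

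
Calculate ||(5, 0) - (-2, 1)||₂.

√(Σ(x_i - y_i)²) = √((5 - (-2))² + (0 - 1)²)
= √(7² + (-1)²) = √(49 + 1) = √50 ≈ 7.0711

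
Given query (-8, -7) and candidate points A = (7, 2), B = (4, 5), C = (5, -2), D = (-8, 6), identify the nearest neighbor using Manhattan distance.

Distances: d(A) = 24, d(B) = 24, d(C) = 18, d(D) = 13. Nearest: D = (-8, 6) with distance 13.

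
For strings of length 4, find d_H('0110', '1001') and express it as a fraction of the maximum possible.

Differing positions: 1, 2, 3, 4. Hamming distance = 4. The maximum possible Hamming distance for length-4 strings is 4, so d_H/4 = 4/4 = 1.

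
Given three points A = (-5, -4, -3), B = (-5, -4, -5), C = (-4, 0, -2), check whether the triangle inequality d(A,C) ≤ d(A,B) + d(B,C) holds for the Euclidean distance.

d(A,B) = √(0² + 0² + 2²) = √4 = 2, d(B,C) = √(1² + 4² + 3²) = √26 ≈ 5.099, d(A,C) = √(1² + 4² + 1²) = √18 ≈ 4.2426.
d(A,C) ≈ 4.2426 ≤ 2 + 5.099 = 7.099. Triangle inequality is satisfied.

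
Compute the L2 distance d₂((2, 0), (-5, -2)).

√(Σ(x_i - y_i)²) = √((2 - (-5))² + (0 - (-2))²)
= √(7² + 2²) = √(49 + 4) = √53 ≈ 7.2801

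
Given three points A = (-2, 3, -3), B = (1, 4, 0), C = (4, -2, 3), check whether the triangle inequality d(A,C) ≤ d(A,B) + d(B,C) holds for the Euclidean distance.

d(A,B) = √(3² + 1² + 3²) = √19 ≈ 4.3589, d(B,C) = √(3² + 6² + 3²) = √54 ≈ 7.3485, d(A,C) = √(6² + 5² + 6²) = √97 ≈ 9.8489.
d(A,C) ≈ 9.8489 ≤ 4.3589 + 7.3485 = 11.7074. Triangle inequality is satisfied.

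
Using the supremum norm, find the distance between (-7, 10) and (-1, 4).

max(|x_i - y_i|) = max(|-7 - (-1)|, |10 - 4|) = max(6, 6) = 6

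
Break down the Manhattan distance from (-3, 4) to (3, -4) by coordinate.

Σ|x_i - y_i| = |-3 - 3| + |4 - (-4)| = 6 + 8 = 14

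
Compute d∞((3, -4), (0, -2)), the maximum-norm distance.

max(|x_i - y_i|) = max(|3 - 0|, |-4 - (-2)|) = max(3, 2) = 3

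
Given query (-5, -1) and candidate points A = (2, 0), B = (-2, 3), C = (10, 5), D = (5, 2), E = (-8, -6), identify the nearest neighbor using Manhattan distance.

Distances: d(A) = 8, d(B) = 7, d(C) = 21, d(D) = 13, d(E) = 8. Nearest: B = (-2, 3) with distance 7.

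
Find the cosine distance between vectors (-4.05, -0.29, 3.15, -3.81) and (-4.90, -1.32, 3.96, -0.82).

With u = (-4.05, -0.29, 3.15, -3.81), v = (-4.90, -1.32, 3.96, -0.82):
u·v = (-4.05)·(-4.9) + (-0.29)·(-1.32) + 3.15·3.96 + (-3.81)·(-0.82) = 19.845 + 0.3828 + 12.474 + 3.1242 = 35.826.
|u| = √((-4.05)² + (-0.29)² + 3.15² + (-3.81)²) = √(16.4025 + 0.0841 + 9.9225 + 14.5161) = √40.9252, |v| = √((-4.9)² + (-1.32)² + 3.96² + (-0.82)²) = √(24.01 + 1.7424 + 15.6816 + 0.6724) = √42.1064.
cos θ = (u·v)/(|u||v|) = 35.826/(√40.9252·√42.1064) ≈ 0.863
Cosine distance = 1 - cos θ ≈ 1 - 0.863 = 0.137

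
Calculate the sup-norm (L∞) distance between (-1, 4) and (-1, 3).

max(|x_i - y_i|) = max(|-1 - (-1)|, |4 - 3|) = max(0, 1) = 1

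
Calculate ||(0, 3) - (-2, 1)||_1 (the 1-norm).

Σ|x_i - y_i| = |0 - (-2)| + |3 - 1| = 2 + 2 = 4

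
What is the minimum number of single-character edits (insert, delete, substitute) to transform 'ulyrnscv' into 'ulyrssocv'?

Let D[i][j] be the edit distance between the first i characters of 'ulyrnscv' and the first j characters of 'ulyrssocv', with D[i][0] = i, D[0][j] = j, and D[i][j] = D[i-1][j-1] if the characters match, else 1 + min(D[i-1][j], D[i][j-1], D[i-1][j-1]). Filling the table (rows: prefixes of 'ulyrnscv', columns: prefixes of 'ulyrssocv'):
     ε  u  l  y  r  s  s  o  c  v
  ε  0  1  2  3  4  5  6  7  8  9
  u  1  0  1  2  3  4  5  6  7  8
  l  2  1  0  1  2  3  4  5  6  7
  y  3  2  1  0  1  2  3  4  5  6
  r  4  3  2  1  0  1  2  3  4  5
  n  5  4  3  2  1  1  2  3  4  5
  s  6  5  4  3  2  1  1  2  3  4
  c  7  6  5  4  3  2  2  2  2  3
  v  8  7  6  5  4  3  3  3  3  2
The bottom-right entry gives D[8][9] = 2, so no sequence of fewer than 2 edits works. Backtracking through the table gives one optimal edit sequence (2 edits):
  ulyrnscv → ulyrsscv (sub n→s @5)
  ulyrsscv → ulyrssocv (ins o @7)
Edit distance = 2.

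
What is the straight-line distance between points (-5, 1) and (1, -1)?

√(Σ(x_i - y_i)²) = √((-5 - 1)² + (1 - (-1))²)
= √((-6)² + 2²) = √(36 + 4) = √40 ≈ 6.3246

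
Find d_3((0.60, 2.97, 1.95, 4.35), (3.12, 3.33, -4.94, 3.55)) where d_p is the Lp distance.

(Σ|x_i - y_i|^3)^(1/3) = (|0.6 - 3.12|^3 + |2.97 - 3.33|^3 + |1.95 - (-4.94)|^3 + |4.35 - 3.55|^3)^(1/3)
= (2.52^3 + 0.36^3 + 6.89^3 + 0.8^3)^(1/3) ≈ (16.003 + 0.0467 + 327.0828 + 0.512)^(1/3) = (343.6445)^(1/3) ≈ 7.0044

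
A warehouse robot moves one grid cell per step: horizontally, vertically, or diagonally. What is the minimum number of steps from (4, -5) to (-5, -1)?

max(|x_i - y_i|) = max(|4 - (-5)|, |-5 - (-1)|) = max(9, 4) = 9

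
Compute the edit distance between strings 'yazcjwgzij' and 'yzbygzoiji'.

Let D[i][j] be the edit distance between the first i characters of 'yazcjwgzij' and the first j characters of 'yzbygzoiji', with D[i][0] = i, D[0][j] = j, and D[i][j] = D[i-1][j-1] if the characters match, else 1 + min(D[i-1][j], D[i][j-1], D[i-1][j-1]). Filling the table (rows: prefixes of 'yazcjwgzij', columns: prefixes of 'yzbygzoiji'):
     ε  y  z  b  y  g  z  o  i  j  i
  ε  0  1  2  3  4  5  6  7  8  9 10
  y  1  0  1  2  3  4  5  6  7  8  9
  a  2  1  1  2  3  4  5  6  7  8  9
  z  3  2  1  2  3  4  4  5  6  7  8
  c  4  3  2  2  3  4  5  5  6  7  8
  j  5  4  3  3  3  4  5  6  6  6  7
  w  6  5  4  4  4  4  5  6  7  7  7
  g  7  6  5  5  5  4  5  6  7  8  8
  z  8  7  6  6  6  5  4  5  6  7  8
  i  9  8  7  7  7  6  5  5  5  6  7
  j 10  9  8  8  8  7  6  6  6  5  6
The bottom-right entry gives D[10][10] = 6, so no sequence of fewer than 6 edits works. Backtracking through the table gives one optimal edit sequence (6 edits):
  yazcjwgzij → yzcjwgzij (del a @2)
  yzcjwgzij → yzjwgzij (del c @3)
  yzjwgzij → yzbwgzij (sub j→b @3)
  yzbwgzij → yzbygzij (sub w→y @4)
  yzbygzij → yzbygzoij (ins o @7)
  yzbygzoij → yzbygzoiji (ins i @10)
Edit distance = 6.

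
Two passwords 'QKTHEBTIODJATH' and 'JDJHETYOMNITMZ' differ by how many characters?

Differing positions: 1, 2, 3, 6, 7, 8, 9, 10, 11, 12, 13, 14. Hamming distance = 12.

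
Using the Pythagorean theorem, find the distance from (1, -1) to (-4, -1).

√(Σ(x_i - y_i)²) = √((1 - (-4))² + (-1 - (-1))²)
= √(5² + 0²) = √(25 + 0) = √25 = 5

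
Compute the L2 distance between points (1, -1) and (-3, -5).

(Σ|x_i - y_i|^2)^(1/2) = (|1 - (-3)|^2 + |-1 - (-5)|^2)^(1/2)
= (4^2 + 4^2)^(1/2) = (16 + 16)^(1/2) = (32)^(1/2) ≈ 5.6569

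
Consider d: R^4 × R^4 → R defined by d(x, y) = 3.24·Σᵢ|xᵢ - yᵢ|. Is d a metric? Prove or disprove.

Yes. The L1 (Manhattan) norm induces a metric on R^4, and multiplying a metric by a positive constant 3.24 > 0 preserves all four axioms: non-negativity (3.24·||x-y|| ≥ 0), identity (3.24·||x-y|| = 0 ⟺ ||x-y|| = 0 ⟺ x = y), symmetry (||x-y|| = ||y-x||), and the triangle inequality (3.24·||x-z|| ≤ 3.24·||x-y|| + 3.24·||y-z||). So d is a metric.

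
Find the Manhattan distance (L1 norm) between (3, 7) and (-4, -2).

Σ|x_i - y_i| = |3 - (-4)| + |7 - (-2)| = 7 + 9 = 16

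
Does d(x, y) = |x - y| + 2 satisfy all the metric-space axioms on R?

No. d fails identity of indiscernibles (specifically d(x,x) = 0): d(-2, -2) = |-2 - (-2)| + 2 = 0 + 2 = 2 ≠ 0.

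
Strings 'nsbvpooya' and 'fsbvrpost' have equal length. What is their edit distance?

Let D[i][j] be the edit distance between the first i characters of 'nsbvpooya' and the first j characters of 'fsbvrpost', with D[i][0] = i, D[0][j] = j, and D[i][j] = D[i-1][j-1] if the characters match, else 1 + min(D[i-1][j], D[i][j-1], D[i-1][j-1]). Filling the table (rows: prefixes of 'nsbvpooya', columns: prefixes of 'fsbvrpost'):
     ε  f  s  b  v  r  p  o  s  t
  ε  0  1  2  3  4  5  6  7  8  9
  n  1  1  2  3  4  5  6  7  8  9
  s  2  2  1  2  3  4  5  6  7  8
  b  3  3  2  1  2  3  4  5  6  7
  v  4  4  3  2  1  2  3  4  5  6
  p  5  5  4  3  2  2  2  3  4  5
  o  6  6  5  4  3  3  3  2  3  4
  o  7  7  6  5  4  4  4  3  3  4
  y  8  8  7  6  5  5  5  4  4  4
  a  9  9  8  7  6  6  6  5  5  5
The bottom-right entry gives D[9][9] = 5, so no sequence of fewer than 5 edits works. Backtracking through the table gives one optimal edit sequence (5 edits):
  nsbvpooya → fsbvpooya (sub n→f @1)
  fsbvpooya → fsbvrooya (sub p→r @5)
  fsbvrooya → fsbvrpoya (sub o→p @6)
  fsbvrpoya → fsbvrposa (sub y→s @8)
  fsbvrposa → fsbvrpost (sub a→t @9)
Edit distance = 5.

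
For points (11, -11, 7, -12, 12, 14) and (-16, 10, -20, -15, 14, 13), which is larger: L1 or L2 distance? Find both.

L1 = |11 - (-16)| + |-11 - 10| + |7 - (-20)| + |-12 - (-15)| + |12 - 14| + |14 - 13| = 27 + 21 + 27 + 3 + 2 + 1 = 81
L2 = √(27² + 21² + 27² + 3² + 2² + 1²) = √1913 ≈ 43.7379
L1 ≥ L2 always (equality iff movement is along one axis); L1 > L2 here.
Ratio L1/L2 = 81/√1913 ≈ 1.8519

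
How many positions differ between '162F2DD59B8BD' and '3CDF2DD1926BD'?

Differing positions: 1, 2, 3, 8, 10, 11. Hamming distance = 6.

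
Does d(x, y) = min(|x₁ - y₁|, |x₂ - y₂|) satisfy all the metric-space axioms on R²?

No. d fails identity of indiscernibles: take x = (0, 0) and y = (0, 9). Then d(x,y) = min(|0 - 0|, |0 - 9|) = min(0, 9) = 0, yet x ≠ y.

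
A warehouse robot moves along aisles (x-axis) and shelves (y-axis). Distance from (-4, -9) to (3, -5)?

Σ|x_i - y_i| = |-4 - 3| + |-9 - (-5)| = 7 + 4 = 11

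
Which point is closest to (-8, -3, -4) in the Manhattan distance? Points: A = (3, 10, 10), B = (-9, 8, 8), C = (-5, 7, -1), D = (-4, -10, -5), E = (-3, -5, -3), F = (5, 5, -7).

Distances: d(A) = 38, d(B) = 24, d(C) = 16, d(D) = 12, d(E) = 8, d(F) = 24. Nearest: E = (-3, -5, -3) with distance 8.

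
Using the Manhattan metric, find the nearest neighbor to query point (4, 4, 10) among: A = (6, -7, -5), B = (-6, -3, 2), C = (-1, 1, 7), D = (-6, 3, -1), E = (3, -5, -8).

Distances: d(A) = 28, d(B) = 25, d(C) = 11, d(D) = 22, d(E) = 28. Nearest: C = (-1, 1, 7) with distance 11.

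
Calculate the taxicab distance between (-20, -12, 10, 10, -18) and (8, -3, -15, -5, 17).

Σ|x_i - y_i| = |-20 - 8| + |-12 - (-3)| + |10 - (-15)| + |10 - (-5)| + |-18 - 17| = 28 + 9 + 25 + 15 + 35 = 112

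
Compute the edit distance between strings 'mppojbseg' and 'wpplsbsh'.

Let D[i][j] be the edit distance between the first i characters of 'mppojbseg' and the first j characters of 'wpplsbsh', with D[i][0] = i, D[0][j] = j, and D[i][j] = D[i-1][j-1] if the characters match, else 1 + min(D[i-1][j], D[i][j-1], D[i-1][j-1]). Filling the table (rows: prefixes of 'mppojbseg', columns: prefixes of 'wpplsbsh'):
     ε  w  p  p  l  s  b  s  h
  ε  0  1  2  3  4  5  6  7  8
  m  1  1  2  3  4  5  6  7  8
  p  2  2  1  2  3  4  5  6  7
  p  3  3  2  1  2  3  4  5  6
  o  4  4  3  2  2  3  4  5  6
  j  5  5  4  3  3  3  4  5  6
  b  6  6  5  4  4  4  3  4  5
  s  7  7  6  5  5  4  4  3  4
  e  8  8  7  6  6  5  5  4  4
  g  9  9  8  7  7  6  6  5  5
The bottom-right entry gives D[9][8] = 5, so no sequence of fewer than 5 edits works. Backtracking through the table gives one optimal edit sequence (5 edits):
  mppojbseg → wppojbseg (sub m→w @1)
  wppojbseg → wppljbseg (sub o→l @4)
  wppljbseg → wpplsbseg (sub j→s @5)
  wpplsbseg → wpplsbsg (del e @8)
  wpplsbsg → wpplsbsh (sub g→h @8)
Edit distance = 5.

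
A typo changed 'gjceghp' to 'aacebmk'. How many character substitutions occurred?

Differing positions: 1, 2, 5, 6, 7. Hamming distance = 5.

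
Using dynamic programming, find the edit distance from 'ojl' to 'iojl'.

Let D[i][j] be the edit distance between the first i characters of 'ojl' and the first j characters of 'iojl', with D[i][0] = i, D[0][j] = j, and D[i][j] = D[i-1][j-1] if the characters match, else 1 + min(D[i-1][j], D[i][j-1], D[i-1][j-1]). Filling the table (rows: prefixes of 'ojl', columns: prefixes of 'iojl'):
     ε  i  o  j  l
  ε  0  1  2  3  4
  o  1  1  1  2  3
  j  2  2  2  1  2
  l  3  3  3  2  1
The bottom-right entry gives D[3][4] = 1, so no sequence of fewer than 1 edit works. Backtracking through the table gives one optimal edit sequence (1 edit):
  ojl → iojl (ins i @1)
Edit distance = 1.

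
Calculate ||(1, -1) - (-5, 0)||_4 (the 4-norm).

(Σ|x_i - y_i|^4)^(1/4) = (|1 - (-5)|^4 + |-1 - 0|^4)^(1/4)
= (6^4 + 1^4)^(1/4) = (1296 + 1)^(1/4) = (1297)^(1/4) ≈ 6.0012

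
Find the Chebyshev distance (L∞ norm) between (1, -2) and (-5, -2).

max(|x_i - y_i|) = max(|1 - (-5)|, |-2 - (-2)|) = max(6, 0) = 6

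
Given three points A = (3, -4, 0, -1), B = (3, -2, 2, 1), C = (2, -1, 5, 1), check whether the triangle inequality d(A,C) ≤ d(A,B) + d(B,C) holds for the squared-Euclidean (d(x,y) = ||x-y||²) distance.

d(A,B) = 0² + 2² + 2² + 2² = 12, d(B,C) = 1² + 1² + 3² + 0² = 11, d(A,C) = 1² + 3² + 5² + 2² = 39.
d(A,C) = 39 > 12 + 11 = 23. Triangle inequality is VIOLATED. (Squared-Euclidean is not a metric — this is a counterexample.)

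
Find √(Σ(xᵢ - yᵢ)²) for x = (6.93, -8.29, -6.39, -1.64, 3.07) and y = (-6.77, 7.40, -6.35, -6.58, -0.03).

√(Σ(x_i - y_i)²) = √((6.93 - (-6.77))² + (-8.29 - 7.4)² + (-6.39 - (-6.35))² + (-1.64 - (-6.58))² + (3.07 - (-0.03))²)
= √(13.7² + (-15.69)² + (-0.04)² + 4.94² + 3.1²) = √(187.69 + 246.1761 + 0.0016 + 24.4036 + 9.61) = √467.8813 ≈ 21.6306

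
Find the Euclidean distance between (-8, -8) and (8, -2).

√(Σ(x_i - y_i)²) = √((-8 - 8)² + (-8 - (-2))²)
= √((-16)² + (-6)²) = √(256 + 36) = √292 ≈ 17.088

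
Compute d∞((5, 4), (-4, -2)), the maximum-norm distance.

max(|x_i - y_i|) = max(|5 - (-4)|, |4 - (-2)|) = max(9, 6) = 9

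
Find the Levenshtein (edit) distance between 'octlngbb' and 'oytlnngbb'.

Let D[i][j] be the edit distance between the first i characters of 'octlngbb' and the first j characters of 'oytlnngbb', with D[i][0] = i, D[0][j] = j, and D[i][j] = D[i-1][j-1] if the characters match, else 1 + min(D[i-1][j], D[i][j-1], D[i-1][j-1]). Filling the table (rows: prefixes of 'octlngbb', columns: prefixes of 'oytlnngbb'):
     ε  o  y  t  l  n  n  g  b  b
  ε  0  1  2  3  4  5  6  7  8  9
  o  1  0  1  2  3  4  5  6  7  8
  c  2  1  1  2  3  4  5  6  7  8
  t  3  2  2  1  2  3  4  5  6  7
  l  4  3  3  2  1  2  3  4  5  6
  n  5  4  4  3  2  1  2  3  4  5
  g  6  5  5  4  3  2  2  2  3  4
  b  7  6  6  5  4  3  3  3  2  3
  b  8  7  7  6  5  4  4  4  3  2
The bottom-right entry gives D[8][9] = 2, so no sequence of fewer than 2 edits works. Backtracking through the table gives one optimal edit sequence (2 edits):
  octlngbb → oytlngbb (sub c→y @2)
  oytlngbb → oytlnngbb (ins n @5)
Edit distance = 2.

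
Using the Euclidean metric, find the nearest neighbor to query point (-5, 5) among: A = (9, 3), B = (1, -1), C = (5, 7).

Distances: d(A) ≈ 14.1421, d(B) ≈ 8.4853, d(C) ≈ 10.198. Nearest: B = (1, -1) with distance 8.4853.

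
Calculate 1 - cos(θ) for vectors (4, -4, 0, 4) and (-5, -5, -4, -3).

With u = (4, -4, 0, 4), v = (-5, -5, -4, -3):
u·v = 4·(-5) + (-4)·(-5) + 0·(-4) + 4·(-3) = (-20) + 20 + 0 + (-12) = -12.
|u| = √(4² + (-4)² + 0² + 4²) = √48, |v| = √((-5)² + (-5)² + (-4)² + (-3)²) = √75, so |u||v| = √(48·75) = √3600 = 60.
cos θ = (u·v)/(|u||v|) = -12/60 = -0.2
Cosine distance = 1 - cos θ = 1 - (-0.2) = 1.2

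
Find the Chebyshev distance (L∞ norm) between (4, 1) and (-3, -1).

max(|x_i - y_i|) = max(|4 - (-3)|, |1 - (-1)|) = max(7, 2) = 7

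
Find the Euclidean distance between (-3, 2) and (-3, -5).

√(Σ(x_i - y_i)²) = √((-3 - (-3))² + (2 - (-5))²)
= √(0² + 7²) = √(0 + 49) = √49 = 7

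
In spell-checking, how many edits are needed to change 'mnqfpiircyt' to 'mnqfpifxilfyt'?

Let D[i][j] be the edit distance between the first i characters of 'mnqfpiircyt' and the first j characters of 'mnqfpifxilfyt', with D[i][0] = i, D[0][j] = j, and D[i][j] = D[i-1][j-1] if the characters match, else 1 + min(D[i-1][j], D[i][j-1], D[i-1][j-1]). Filling the table (rows: prefixes of 'mnqfpiircyt', columns: prefixes of 'mnqfpifxilfyt'):
     ε  m  n  q  f  p  i  f  x  i  l  f  y  t
  ε  0  1  2  3  4  5  6  7  8  9 10 11 12 13
  m  1  0  1  2  3  4  5  6  7  8  9 10 11 12
  n  2  1  0  1  2  3  4  5  6  7  8  9 10 11
  q  3  2  1  0  1  2  3  4  5  6  7  8  9 10
  f  4  3  2  1  0  1  2  3  4  5  6  7  8  9
  p  5  4  3  2  1  0  1  2  3  4  5  6  7  8
  i  6  5  4  3  2  1  0  1  2  3  4  5  6  7
  i  7  6  5  4  3  2  1  1  2  2  3  4  5  6
  r  8  7  6  5  4  3  2  2  2  3  3  4  5  6
  c  9  8  7  6  5  4  3  3  3  3  4  4  5  6
  y 10  9  8  7  6  5  4  4  4  4  4  5  4  5
  t 11 10  9  8  7  6  5  5  5  5  5  5  5  4
The bottom-right entry gives D[11][13] = 4, so no sequence of fewer than 4 edits works. Backtracking through the table gives one optimal edit sequence (4 edits):
  mnqfpiircyt → mnqfpifircyt (ins f @7)
  mnqfpifircyt → mnqfpifxircyt (ins x @8)
  mnqfpifxircyt → mnqfpifxilcyt (sub r→l @10)
  mnqfpifxilcyt → mnqfpifxilfyt (sub c→f @11)
Edit distance = 4.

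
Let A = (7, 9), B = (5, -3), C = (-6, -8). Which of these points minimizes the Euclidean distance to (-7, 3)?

Distances: d(A) ≈ 15.2315, d(B) ≈ 13.4164, d(C) ≈ 11.0454. Nearest: C = (-6, -8) with distance 11.0454.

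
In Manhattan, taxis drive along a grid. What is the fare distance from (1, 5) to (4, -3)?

Σ|x_i - y_i| = |1 - 4| + |5 - (-3)| = 3 + 8 = 11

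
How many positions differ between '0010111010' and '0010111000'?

Differing positions: 9. Hamming distance = 1.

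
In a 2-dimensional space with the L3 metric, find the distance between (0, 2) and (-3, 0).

(Σ|x_i - y_i|^3)^(1/3) = (|0 - (-3)|^3 + |2 - 0|^3)^(1/3)
= (3^3 + 2^3)^(1/3) = (27 + 8)^(1/3) = (35)^(1/3) ≈ 3.2711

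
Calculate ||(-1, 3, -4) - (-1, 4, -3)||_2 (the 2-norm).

(Σ|x_i - y_i|^2)^(1/2) = (|-1 - (-1)|^2 + |3 - 4|^2 + |-4 - (-3)|^2)^(1/2)
= (0^2 + 1^2 + 1^2)^(1/2) = (0 + 1 + 1)^(1/2) = (2)^(1/2) ≈ 1.4142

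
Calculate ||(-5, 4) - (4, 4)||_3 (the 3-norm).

(Σ|x_i - y_i|^3)^(1/3) = (|-5 - 4|^3 + |4 - 4|^3)^(1/3)
= (9^3 + 0^3)^(1/3) = (729 + 0)^(1/3) = (729)^(1/3) = 9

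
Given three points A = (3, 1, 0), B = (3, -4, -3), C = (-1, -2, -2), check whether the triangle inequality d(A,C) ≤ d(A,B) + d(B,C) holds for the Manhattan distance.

d(A,B) = 0 + 5 + 3 = 8, d(B,C) = 4 + 2 + 1 = 7, d(A,C) = 4 + 3 + 2 = 9.
d(A,C) = 9 ≤ 8 + 7 = 15. Triangle inequality is satisfied.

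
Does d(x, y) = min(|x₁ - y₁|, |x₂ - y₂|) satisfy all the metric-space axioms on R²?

No. d fails identity of indiscernibles: take x = (4, 0) and y = (4, 5). Then d(x,y) = min(|4 - 4|, |0 - 5|) = min(0, 5) = 0, yet x ≠ y.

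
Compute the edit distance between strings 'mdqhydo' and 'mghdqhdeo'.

Let D[i][j] be the edit distance between the first i characters of 'mdqhydo' and the first j characters of 'mghdqhdeo', with D[i][0] = i, D[0][j] = j, and D[i][j] = D[i-1][j-1] if the characters match, else 1 + min(D[i-1][j], D[i][j-1], D[i-1][j-1]). Filling the table (rows: prefixes of 'mdqhydo', columns: prefixes of 'mghdqhdeo'):
     ε  m  g  h  d  q  h  d  e  o
  ε  0  1  2  3  4  5  6  7  8  9
  m  1  0  1  2  3  4  5  6  7  8
  d  2  1  1  2  2  3  4  5  6  7
  q  3  2  2  2  3  2  3  4  5  6
  h  4  3  3  2  3  3  2  3  4  5
  y  5  4  4  3  3  4  3  3  4  5
  d  6  5  5  4  3  4  4  3  4  5
  o  7  6  6  5  4  4  5  4  4  4
The bottom-right entry gives D[7][9] = 4, so no sequence of fewer than 4 edits works. Backtracking through the table gives one optimal edit sequence (4 edits):
  mdqhydo → mgdqhydo (ins g @2)
  mgdqhydo → mghdqhydo (ins h @3)
  mghdqhydo → mghdqhddo (sub y→d @7)
  mghdqhddo → mghdqhdeo (sub d→e @8)
Edit distance = 4.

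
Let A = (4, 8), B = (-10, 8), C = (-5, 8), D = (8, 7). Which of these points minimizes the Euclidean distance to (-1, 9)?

Distances: d(A) ≈ 5.099, d(B) ≈ 9.0554, d(C) ≈ 4.1231, d(D) ≈ 9.2195. Nearest: C = (-5, 8) with distance 4.1231.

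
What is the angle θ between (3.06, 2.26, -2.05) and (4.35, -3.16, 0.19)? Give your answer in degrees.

With u = (3.06, 2.26, -2.05), v = (4.35, -3.16, 0.19):
u·v = 3.06·4.35 + 2.26·(-3.16) + (-2.05)·0.19 = 13.311 + (-7.1416) + (-0.3895) = 5.7799.
|u| = √(3.06² + 2.26² + (-2.05)²) = √(9.3636 + 5.1076 + 4.2025) = √18.6737, |v| = √(4.35² + (-3.16)² + 0.19²) = √(18.9225 + 9.9856 + 0.0361) = √28.9442.
cos θ = (u·v)/(|u||v|) = 5.7799/(√18.6737·√28.9442) ≈ 0.248613
θ = arccos(0.248613) ≈ 75.6°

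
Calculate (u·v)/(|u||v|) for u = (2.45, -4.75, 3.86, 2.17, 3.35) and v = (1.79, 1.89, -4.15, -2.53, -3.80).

With u = (2.45, -4.75, 3.86, 2.17, 3.35), v = (1.79, 1.89, -4.15, -2.53, -3.80):
u·v = 2.45·1.79 + (-4.75)·1.89 + 3.86·(-4.15) + 2.17·(-2.53) + 3.35·(-3.8) = 4.3855 + (-8.9775) + (-16.019) + (-5.4901) + (-12.73) = -38.8311.
|u| = √(2.45² + (-4.75)² + 3.86² + 2.17² + 3.35²) = √(6.0025 + 22.5625 + 14.8996 + 4.7089 + 11.2225) = √59.396, |v| = √(1.79² + 1.89² + (-4.15)² + (-2.53)² + (-3.8)²) = √(3.2041 + 3.5721 + 17.2225 + 6.4009 + 14.44) = √44.8396.
cos θ = (u·v)/(|u||v|) = -38.8311/(√59.396·√44.8396) ≈ -0.7524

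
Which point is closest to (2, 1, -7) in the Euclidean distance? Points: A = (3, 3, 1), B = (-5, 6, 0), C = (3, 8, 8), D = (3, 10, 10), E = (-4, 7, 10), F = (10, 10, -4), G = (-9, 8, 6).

Distances: d(A) ≈ 8.3066, d(B) ≈ 11.0905, d(C) ≈ 16.5831, d(D) ≈ 19.2614, d(E) = 19, d(F) ≈ 12.4097, d(G) ≈ 18.412. Nearest: A = (3, 3, 1) with distance 8.3066.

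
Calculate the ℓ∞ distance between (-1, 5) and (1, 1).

max(|x_i - y_i|) = max(|-1 - 1|, |5 - 1|) = max(2, 4) = 4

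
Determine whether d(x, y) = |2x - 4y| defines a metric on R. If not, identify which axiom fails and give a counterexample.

No. d fails symmetry: d(4, 2) = |2·4 - 4·2| = |0| = 0, but d(2, 4) = |2·2 - 4·4| = |-12| = 12. Since 0 ≠ 12, d(x,y) ≠ d(y,x) in general.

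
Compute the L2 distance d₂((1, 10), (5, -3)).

√(Σ(x_i - y_i)²) = √((1 - 5)² + (10 - (-3))²)
= √((-4)² + 13²) = √(16 + 169) = √185 ≈ 13.6015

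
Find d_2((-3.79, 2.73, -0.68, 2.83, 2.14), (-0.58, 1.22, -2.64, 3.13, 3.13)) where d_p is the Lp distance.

(Σ|x_i - y_i|^2)^(1/2) = (|-3.79 - (-0.58)|^2 + |2.73 - 1.22|^2 + |-0.68 - (-2.64)|^2 + |2.83 - 3.13|^2 + |2.14 - 3.13|^2)^(1/2)
= (3.21^2 + 1.51^2 + 1.96^2 + 0.3^2 + 0.99^2)^(1/2) = (10.3041 + 2.2801 + 3.8416 + 0.09 + 0.9801)^(1/2) = (17.4959)^(1/2) ≈ 4.1828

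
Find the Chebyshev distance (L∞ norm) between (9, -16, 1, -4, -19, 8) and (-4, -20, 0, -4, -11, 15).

max(|x_i - y_i|) = max(|9 - (-4)|, |-16 - (-20)|, |1 - 0|, |-4 - (-4)|, |-19 - (-11)|, |8 - 15|) = max(13, 4, 1, 0, 8, 7) = 13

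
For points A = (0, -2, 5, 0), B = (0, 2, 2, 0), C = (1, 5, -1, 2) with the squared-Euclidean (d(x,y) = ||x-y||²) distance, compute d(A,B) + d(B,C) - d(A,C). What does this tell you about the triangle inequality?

d(A,B) = 0² + 4² + 3² + 0² = 25, d(B,C) = 1² + 3² + 3² + 2² = 23, d(A,C) = 1² + 7² + 6² + 2² = 90.
d(A,B) + d(B,C) - d(A,C) = 25 + 23 - 90 = 48 - 90 = -42. This is < 0, so the triangle inequality FAILS for these points (squared-Euclidean is not a metric).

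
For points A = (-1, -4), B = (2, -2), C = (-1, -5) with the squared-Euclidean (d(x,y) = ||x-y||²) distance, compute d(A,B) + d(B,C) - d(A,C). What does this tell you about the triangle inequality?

d(A,B) = 3² + 2² = 13, d(B,C) = 3² + 3² = 18, d(A,C) = 0² + 1² = 1.
d(A,B) + d(B,C) - d(A,C) = 13 + 18 - 1 = 31 - 1 = 30. This is ≥ 0, so the triangle inequality holds for these points.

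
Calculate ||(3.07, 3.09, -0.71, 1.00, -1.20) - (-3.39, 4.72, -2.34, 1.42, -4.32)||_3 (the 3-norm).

(Σ|x_i - y_i|^3)^(1/3) = (|3.07 - (-3.39)|^3 + |3.09 - 4.72|^3 + |-0.71 - (-2.34)|^3 + |1 - 1.42|^3 + |-1.2 - (-4.32)|^3)^(1/3)
= (6.46^3 + 1.63^3 + 1.63^3 + 0.42^3 + 3.12^3)^(1/3) ≈ (269.5861 + 4.3307 + 4.3307 + 0.0741 + 30.3713)^(1/3) = (308.6929)^(1/3) ≈ 6.7584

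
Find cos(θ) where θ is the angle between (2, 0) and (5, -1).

With u = (2, 0), v = (5, -1):
u·v = 2·5 + 0·(-1) = 10 + 0 = 10.
|u| = √(2² + 0²) = √4, |v| = √(5² + (-1)²) = √26, so |u||v| = √(4·26) = √104.
cos θ = (u·v)/(|u||v|) = 10/√104 ≈ 0.9806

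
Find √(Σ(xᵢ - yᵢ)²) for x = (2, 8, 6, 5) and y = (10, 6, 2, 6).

√(Σ(x_i - y_i)²) = √((2 - 10)² + (8 - 6)² + (6 - 2)² + (5 - 6)²)
= √((-8)² + 2² + 4² + (-1)²) = √(64 + 4 + 16 + 1) = √85 ≈ 9.2195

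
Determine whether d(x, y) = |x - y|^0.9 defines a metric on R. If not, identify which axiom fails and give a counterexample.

Yes. With 0 < p = 0.9 ≤ 1, d(x,y) = |x-y|^0.9 is a metric on R. Non-negativity and symmetry are immediate; |x-y|^0.9 = 0 ⟺ |x-y| = 0 ⟺ x = y. For the triangle inequality, the function t ↦ t^0.9 is subadditive on [0,∞) when p ≤ 1, so |x-z|^0.9 ≤ (|x-y| + |y-z|)^0.9 ≤ |x-y|^0.9 + |y-z|^0.9.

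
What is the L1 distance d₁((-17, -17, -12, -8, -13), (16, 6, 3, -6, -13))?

Σ|x_i - y_i| = |-17 - 16| + |-17 - 6| + |-12 - 3| + |-8 - (-6)| + |-13 - (-13)| = 33 + 23 + 15 + 2 + 0 = 73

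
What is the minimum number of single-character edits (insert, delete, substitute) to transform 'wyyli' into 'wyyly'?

Let D[i][j] be the edit distance between the first i characters of 'wyyli' and the first j characters of 'wyyly', with D[i][0] = i, D[0][j] = j, and D[i][j] = D[i-1][j-1] if the characters match, else 1 + min(D[i-1][j], D[i][j-1], D[i-1][j-1]). Filling the table (rows: prefixes of 'wyyli', columns: prefixes of 'wyyly'):
     ε  w  y  y  l  y
  ε  0  1  2  3  4  5
  w  1  0  1  2  3  4
  y  2  1  0  1  2  3
  y  3  2  1  0  1  2
  l  4  3  2  1  0  1
  i  5  4  3  2  1  1
The bottom-right entry gives D[5][5] = 1, so no sequence of fewer than 1 edit works. Backtracking through the table gives one optimal edit sequence (1 edit):
  wyyli → wyyly (sub i→y @5)
Edit distance = 1.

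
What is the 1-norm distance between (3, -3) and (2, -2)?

Σ|x_i - y_i| = |3 - 2| + |-3 - (-2)| = 1 + 1 = 2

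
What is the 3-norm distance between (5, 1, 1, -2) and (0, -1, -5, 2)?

(Σ|x_i - y_i|^3)^(1/3) = (|5 - 0|^3 + |1 - (-1)|^3 + |1 - (-5)|^3 + |-2 - 2|^3)^(1/3)
= (5^3 + 2^3 + 6^3 + 4^3)^(1/3) = (125 + 8 + 216 + 64)^(1/3) = (413)^(1/3) ≈ 7.447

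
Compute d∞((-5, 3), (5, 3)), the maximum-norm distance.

max(|x_i - y_i|) = max(|-5 - 5|, |3 - 3|) = max(10, 0) = 10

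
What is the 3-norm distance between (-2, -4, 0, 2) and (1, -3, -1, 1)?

(Σ|x_i - y_i|^3)^(1/3) = (|-2 - 1|^3 + |-4 - (-3)|^3 + |0 - (-1)|^3 + |2 - 1|^3)^(1/3)
= (3^3 + 1^3 + 1^3 + 1^3)^(1/3) = (27 + 1 + 1 + 1)^(1/3) = (30)^(1/3) ≈ 3.1072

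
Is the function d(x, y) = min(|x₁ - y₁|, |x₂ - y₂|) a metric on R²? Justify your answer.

No. d fails identity of indiscernibles: take x = (3, 0) and y = (3, 4). Then d(x,y) = min(|3 - 3|, |0 - 4|) = min(0, 4) = 0, yet x ≠ y.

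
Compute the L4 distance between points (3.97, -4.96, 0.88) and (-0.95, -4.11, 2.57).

(Σ|x_i - y_i|^4)^(1/4) = (|3.97 - (-0.95)|^4 + |-4.96 - (-4.11)|^4 + |0.88 - 2.57|^4)^(1/4)
= (4.92^4 + 0.85^4 + 1.69^4)^(1/4) ≈ (585.9498 + 0.522 + 8.1573)^(1/4) = (594.6291)^(1/4) ≈ 4.9381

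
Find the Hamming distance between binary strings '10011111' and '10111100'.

Differing positions: 3, 7, 8. Hamming distance = 3.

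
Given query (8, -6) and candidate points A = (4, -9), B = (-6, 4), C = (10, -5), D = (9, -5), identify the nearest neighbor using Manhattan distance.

Distances: d(A) = 7, d(B) = 24, d(C) = 3, d(D) = 2. Nearest: D = (9, -5) with distance 2.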